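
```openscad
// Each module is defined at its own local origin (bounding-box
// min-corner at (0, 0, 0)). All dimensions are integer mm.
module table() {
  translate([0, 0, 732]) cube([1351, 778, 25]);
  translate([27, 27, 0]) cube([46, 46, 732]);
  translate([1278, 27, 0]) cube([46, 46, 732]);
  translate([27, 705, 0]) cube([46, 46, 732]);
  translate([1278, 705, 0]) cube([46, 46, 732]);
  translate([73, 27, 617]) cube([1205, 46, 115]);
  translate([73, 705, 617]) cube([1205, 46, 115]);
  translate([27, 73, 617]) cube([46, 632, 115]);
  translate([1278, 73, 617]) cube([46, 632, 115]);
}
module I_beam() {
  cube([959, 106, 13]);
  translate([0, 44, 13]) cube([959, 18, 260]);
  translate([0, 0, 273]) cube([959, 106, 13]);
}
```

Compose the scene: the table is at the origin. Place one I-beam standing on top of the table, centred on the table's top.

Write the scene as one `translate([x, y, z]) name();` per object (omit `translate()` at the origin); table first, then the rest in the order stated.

table();
translate([196, 336, 757]) I_beam();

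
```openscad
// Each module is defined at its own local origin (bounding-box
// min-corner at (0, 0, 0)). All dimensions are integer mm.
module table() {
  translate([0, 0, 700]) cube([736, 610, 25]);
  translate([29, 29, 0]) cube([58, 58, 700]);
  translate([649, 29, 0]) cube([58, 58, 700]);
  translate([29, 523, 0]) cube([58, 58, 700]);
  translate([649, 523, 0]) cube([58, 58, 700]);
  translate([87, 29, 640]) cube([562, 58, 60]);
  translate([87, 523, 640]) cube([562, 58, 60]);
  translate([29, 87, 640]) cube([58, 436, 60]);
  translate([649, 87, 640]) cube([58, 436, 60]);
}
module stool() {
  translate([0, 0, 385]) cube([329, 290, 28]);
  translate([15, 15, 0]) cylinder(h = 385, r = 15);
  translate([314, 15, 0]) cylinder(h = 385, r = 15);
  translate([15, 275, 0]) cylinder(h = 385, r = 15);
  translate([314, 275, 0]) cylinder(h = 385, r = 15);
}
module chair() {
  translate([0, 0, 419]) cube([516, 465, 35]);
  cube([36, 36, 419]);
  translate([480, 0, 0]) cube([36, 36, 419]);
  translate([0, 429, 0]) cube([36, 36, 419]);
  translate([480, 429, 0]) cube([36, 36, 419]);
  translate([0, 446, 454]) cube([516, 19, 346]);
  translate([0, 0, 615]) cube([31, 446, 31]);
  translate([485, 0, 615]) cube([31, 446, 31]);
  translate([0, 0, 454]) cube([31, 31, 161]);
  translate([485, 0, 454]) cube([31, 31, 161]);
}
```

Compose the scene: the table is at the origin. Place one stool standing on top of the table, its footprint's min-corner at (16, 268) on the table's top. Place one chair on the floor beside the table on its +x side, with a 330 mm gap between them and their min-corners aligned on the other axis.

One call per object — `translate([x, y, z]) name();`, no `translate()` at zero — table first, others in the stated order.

table();
translate([16, 268, 725]) stool();
translate([1066, 0, 0]) chair();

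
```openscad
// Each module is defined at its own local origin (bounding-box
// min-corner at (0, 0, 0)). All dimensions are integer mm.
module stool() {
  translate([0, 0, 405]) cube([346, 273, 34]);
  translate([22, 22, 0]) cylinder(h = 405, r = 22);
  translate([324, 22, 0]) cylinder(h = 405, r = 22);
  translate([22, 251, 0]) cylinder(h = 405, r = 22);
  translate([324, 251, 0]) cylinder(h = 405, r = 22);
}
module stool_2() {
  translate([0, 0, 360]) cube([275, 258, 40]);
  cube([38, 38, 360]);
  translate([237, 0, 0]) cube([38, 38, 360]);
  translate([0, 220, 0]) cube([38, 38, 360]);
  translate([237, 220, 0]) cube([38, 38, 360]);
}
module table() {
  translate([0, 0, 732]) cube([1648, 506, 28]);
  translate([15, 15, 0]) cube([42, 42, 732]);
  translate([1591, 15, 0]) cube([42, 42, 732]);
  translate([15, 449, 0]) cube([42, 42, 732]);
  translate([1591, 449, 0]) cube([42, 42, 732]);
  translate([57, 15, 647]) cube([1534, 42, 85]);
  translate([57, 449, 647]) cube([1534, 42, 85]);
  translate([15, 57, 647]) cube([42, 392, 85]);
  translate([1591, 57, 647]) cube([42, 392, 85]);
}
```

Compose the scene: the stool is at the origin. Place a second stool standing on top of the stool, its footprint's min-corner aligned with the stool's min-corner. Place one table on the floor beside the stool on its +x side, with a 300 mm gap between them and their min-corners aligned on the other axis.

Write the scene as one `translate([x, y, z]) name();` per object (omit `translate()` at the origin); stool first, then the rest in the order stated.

stool();
translate([0, 0, 439]) stool_2();
translate([646, 0, 0]) table();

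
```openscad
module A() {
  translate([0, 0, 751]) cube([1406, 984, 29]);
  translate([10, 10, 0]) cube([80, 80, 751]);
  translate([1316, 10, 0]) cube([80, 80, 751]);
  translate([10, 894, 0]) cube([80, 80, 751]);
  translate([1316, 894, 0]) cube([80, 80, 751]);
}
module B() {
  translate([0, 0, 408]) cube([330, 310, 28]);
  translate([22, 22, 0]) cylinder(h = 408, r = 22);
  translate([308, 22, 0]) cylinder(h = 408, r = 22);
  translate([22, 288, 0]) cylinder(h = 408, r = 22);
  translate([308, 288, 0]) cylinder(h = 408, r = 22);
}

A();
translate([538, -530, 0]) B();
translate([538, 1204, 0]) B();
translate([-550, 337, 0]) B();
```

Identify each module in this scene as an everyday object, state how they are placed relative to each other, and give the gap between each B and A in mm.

Each stool's nearest face is 220 mm from the table's bounding box.

A is a table. B is a stool. Three stools sit around the table at the −y, +y, −x sides. The gap between each stool and the table is 220 mm.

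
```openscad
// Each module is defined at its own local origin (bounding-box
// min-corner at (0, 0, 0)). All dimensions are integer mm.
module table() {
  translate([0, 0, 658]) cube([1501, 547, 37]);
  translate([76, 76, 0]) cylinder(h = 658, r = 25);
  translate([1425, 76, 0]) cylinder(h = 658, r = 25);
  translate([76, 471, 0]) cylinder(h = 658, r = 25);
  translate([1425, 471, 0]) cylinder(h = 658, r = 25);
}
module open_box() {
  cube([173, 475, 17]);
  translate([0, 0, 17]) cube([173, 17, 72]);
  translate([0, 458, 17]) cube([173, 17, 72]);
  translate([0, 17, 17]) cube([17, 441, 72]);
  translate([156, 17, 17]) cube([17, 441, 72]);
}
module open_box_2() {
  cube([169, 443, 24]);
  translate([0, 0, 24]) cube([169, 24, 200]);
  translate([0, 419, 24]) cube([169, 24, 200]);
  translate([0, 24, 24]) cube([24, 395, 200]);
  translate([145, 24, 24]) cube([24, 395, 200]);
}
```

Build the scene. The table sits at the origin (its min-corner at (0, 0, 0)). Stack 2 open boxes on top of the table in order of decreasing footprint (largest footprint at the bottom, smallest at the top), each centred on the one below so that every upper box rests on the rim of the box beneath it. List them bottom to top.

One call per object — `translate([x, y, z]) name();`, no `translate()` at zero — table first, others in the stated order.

table();
translate([664, 36, 695]) open_box();
translate([666, 52, 784]) open_box_2();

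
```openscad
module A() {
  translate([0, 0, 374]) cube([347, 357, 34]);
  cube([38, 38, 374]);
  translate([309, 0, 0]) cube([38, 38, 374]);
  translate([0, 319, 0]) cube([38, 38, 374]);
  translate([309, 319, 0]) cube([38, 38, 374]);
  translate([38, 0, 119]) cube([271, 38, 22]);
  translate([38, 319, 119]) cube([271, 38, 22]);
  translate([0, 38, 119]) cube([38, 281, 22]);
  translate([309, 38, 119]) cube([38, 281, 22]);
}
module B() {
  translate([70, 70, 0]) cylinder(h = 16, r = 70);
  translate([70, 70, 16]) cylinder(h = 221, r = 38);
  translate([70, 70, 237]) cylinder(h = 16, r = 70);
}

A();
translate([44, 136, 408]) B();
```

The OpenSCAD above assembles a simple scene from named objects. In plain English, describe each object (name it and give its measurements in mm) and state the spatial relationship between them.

A is a four-legged stool. The seat is 347×357 mm, 34 mm thick, top at z = 408 mm. It stands on four square legs, each 38×38 mm in cross-section, from z = 0 to the seat underside, each flush with a corner of the seat. Four stretchers, 38 mm wide and 22 mm tall, connect adjacent legs with their undersides at z = 119 mm, each running between the inner faces of the legs it joins and aligned with the legs' outer faces on the other axis.

B is a spool: two coaxial disc flanges of radius 70 mm and thickness 16 mm, joined by a core cylinder of radius 38 mm and height 221 mm. The lower flange rests on z = 0 and the three cylinders share a vertical axis.

The spool is on top of the stool.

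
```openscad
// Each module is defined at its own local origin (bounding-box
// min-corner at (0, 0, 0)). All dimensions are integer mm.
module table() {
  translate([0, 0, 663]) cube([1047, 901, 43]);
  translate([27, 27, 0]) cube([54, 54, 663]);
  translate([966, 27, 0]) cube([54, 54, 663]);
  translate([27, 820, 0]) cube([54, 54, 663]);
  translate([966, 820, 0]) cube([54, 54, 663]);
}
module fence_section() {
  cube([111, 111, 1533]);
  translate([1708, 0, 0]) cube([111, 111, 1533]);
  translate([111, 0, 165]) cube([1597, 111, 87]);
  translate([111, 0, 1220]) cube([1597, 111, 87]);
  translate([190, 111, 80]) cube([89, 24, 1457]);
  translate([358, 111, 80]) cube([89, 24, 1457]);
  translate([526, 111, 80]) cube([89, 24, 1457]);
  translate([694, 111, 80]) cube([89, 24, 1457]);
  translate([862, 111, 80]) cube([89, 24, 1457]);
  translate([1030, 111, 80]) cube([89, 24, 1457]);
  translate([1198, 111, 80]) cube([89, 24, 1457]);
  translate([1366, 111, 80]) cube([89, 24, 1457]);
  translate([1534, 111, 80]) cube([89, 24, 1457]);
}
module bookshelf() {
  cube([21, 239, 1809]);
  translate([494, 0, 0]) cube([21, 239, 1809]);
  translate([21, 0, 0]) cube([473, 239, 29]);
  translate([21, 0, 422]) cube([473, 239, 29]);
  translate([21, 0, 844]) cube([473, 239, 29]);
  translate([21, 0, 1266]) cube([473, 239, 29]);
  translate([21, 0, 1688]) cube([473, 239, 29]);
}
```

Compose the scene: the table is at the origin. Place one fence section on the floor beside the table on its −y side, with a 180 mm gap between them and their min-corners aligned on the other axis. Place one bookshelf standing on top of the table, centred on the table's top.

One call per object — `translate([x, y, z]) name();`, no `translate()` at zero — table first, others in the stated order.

table();
translate([0, -315, 0]) fence_section();
translate([266, 331, 706]) bookshelf();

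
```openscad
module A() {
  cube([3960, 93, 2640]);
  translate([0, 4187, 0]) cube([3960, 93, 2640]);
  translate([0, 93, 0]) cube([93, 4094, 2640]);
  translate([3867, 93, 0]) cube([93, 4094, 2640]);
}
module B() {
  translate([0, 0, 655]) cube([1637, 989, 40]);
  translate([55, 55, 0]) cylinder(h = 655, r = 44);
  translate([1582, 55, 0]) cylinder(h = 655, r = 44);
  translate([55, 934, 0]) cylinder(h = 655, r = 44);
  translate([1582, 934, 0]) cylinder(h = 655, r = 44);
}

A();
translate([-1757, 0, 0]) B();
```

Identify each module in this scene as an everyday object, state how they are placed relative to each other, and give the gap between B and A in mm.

The table's nearest face is 120 mm from the house frame's −x face.

A is a house frame. B is a table. The table is on the floor beside the house frame on its −x side. The gap between the table and the house frame is 120 mm.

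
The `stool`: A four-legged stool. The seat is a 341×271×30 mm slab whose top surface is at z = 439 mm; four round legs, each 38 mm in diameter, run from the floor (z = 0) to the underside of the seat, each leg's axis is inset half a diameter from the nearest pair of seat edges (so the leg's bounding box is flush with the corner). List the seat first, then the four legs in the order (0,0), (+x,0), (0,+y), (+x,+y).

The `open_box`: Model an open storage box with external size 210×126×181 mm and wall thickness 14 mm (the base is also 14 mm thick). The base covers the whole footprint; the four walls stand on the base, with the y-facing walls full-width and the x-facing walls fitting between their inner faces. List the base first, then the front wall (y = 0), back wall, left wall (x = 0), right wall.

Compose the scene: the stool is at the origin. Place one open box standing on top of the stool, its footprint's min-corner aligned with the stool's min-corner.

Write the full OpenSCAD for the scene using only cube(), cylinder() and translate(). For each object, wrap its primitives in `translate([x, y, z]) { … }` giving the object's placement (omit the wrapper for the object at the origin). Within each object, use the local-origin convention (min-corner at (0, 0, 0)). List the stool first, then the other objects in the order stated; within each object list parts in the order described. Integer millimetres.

translate([0, 0, 409]) cube([341, 271, 30]);
translate([19, 19, 0]) cylinder(h = 409, r = 19);
translate([322, 19, 0]) cylinder(h = 409, r = 19);
translate([19, 252, 0]) cylinder(h = 409, r = 19);
translate([322, 252, 0]) cylinder(h = 409, r = 19);
translate([0, 0, 439]) {
  cube([210, 126, 14]);
  translate([0, 0, 14]) cube([210, 14, 167]);
  translate([0, 112, 14]) cube([210, 14, 167]);
  translate([0, 14, 14]) cube([14, 98, 167]);
  translate([196, 14, 14]) cube([14, 98, 167]);
}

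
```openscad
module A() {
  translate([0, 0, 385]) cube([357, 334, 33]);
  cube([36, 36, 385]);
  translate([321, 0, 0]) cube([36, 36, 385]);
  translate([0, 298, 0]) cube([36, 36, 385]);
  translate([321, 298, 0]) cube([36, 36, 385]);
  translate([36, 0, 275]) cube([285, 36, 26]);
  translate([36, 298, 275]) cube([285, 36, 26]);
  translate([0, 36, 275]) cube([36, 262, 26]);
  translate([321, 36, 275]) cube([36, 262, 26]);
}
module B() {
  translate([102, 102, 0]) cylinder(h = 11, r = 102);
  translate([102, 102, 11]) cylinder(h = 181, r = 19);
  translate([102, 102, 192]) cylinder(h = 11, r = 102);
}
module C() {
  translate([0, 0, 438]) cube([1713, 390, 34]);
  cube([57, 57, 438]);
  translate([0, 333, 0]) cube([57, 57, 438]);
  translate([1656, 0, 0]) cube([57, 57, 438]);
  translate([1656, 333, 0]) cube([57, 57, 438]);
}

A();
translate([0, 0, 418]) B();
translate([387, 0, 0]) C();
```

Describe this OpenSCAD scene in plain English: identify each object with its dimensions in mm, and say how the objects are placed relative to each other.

A is a four-legged stool. The seat is a 357×334×33 mm slab whose top surface is at z = 418 mm; four square legs, each 36×36 mm in cross-section, run from the floor (z = 0) to the underside of the seat, each flush with a corner of the seat. Four stretchers, 36 mm wide and 26 mm tall, connect adjacent legs with their undersides at z = 275 mm, each running between the inner faces of the legs it joins and aligned with the legs' outer faces on the other axis.

B is a spool: two coaxial disc flanges of radius 102 mm and thickness 11 mm, joined by a core cylinder of radius 19 mm and height 181 mm. The lower flange rests on z = 0 and the three cylinders share a vertical axis.

C is a long wooden bench with a 1713 mm (x) × 390 mm (y) seat, 34 mm thick, its top surface 472 mm above the floor. Four 57 mm square legs at the seat corners, flush with the edges, run from z = 0 to the seat underside.

The spool is on top of the stool. The bench is on the floor beside the stool on its +x side.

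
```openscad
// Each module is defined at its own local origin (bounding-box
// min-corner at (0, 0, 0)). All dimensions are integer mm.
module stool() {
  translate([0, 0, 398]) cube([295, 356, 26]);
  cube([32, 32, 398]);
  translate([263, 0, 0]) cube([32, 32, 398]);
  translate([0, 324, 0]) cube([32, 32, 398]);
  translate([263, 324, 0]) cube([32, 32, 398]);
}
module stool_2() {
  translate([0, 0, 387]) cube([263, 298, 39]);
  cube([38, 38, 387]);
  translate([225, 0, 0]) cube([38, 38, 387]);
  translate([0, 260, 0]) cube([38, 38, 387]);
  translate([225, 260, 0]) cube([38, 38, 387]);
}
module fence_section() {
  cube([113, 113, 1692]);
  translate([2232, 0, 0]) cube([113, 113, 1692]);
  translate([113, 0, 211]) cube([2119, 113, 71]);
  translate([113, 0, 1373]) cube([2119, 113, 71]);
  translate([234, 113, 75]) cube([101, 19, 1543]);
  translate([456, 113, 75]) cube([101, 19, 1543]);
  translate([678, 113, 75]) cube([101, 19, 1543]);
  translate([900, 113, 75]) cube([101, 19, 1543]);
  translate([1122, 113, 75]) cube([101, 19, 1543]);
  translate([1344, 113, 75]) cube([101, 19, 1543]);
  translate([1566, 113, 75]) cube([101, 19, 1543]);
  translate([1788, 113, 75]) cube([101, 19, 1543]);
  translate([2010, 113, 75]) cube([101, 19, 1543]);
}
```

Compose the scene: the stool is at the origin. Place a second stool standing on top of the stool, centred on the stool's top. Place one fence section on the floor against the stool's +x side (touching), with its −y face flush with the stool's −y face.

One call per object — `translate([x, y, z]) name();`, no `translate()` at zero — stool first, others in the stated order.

stool();
translate([16, 29, 424]) stool_2();
translate([295, 0, 0]) fence_section();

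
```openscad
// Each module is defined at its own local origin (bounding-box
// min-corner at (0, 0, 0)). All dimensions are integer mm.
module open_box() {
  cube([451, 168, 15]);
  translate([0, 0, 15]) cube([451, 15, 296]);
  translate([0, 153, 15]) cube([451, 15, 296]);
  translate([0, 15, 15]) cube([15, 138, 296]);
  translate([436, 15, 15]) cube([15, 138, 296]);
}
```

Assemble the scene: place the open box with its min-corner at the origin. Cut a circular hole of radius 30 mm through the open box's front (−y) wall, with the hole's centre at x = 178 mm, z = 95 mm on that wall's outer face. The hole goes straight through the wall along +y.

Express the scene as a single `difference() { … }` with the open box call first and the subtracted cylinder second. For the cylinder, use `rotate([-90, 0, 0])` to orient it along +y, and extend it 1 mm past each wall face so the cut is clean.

difference() {
  open_box();
  translate([178, -1, 95]) rotate([-90, 0, 0]) cylinder(h = 17, r = 30);
}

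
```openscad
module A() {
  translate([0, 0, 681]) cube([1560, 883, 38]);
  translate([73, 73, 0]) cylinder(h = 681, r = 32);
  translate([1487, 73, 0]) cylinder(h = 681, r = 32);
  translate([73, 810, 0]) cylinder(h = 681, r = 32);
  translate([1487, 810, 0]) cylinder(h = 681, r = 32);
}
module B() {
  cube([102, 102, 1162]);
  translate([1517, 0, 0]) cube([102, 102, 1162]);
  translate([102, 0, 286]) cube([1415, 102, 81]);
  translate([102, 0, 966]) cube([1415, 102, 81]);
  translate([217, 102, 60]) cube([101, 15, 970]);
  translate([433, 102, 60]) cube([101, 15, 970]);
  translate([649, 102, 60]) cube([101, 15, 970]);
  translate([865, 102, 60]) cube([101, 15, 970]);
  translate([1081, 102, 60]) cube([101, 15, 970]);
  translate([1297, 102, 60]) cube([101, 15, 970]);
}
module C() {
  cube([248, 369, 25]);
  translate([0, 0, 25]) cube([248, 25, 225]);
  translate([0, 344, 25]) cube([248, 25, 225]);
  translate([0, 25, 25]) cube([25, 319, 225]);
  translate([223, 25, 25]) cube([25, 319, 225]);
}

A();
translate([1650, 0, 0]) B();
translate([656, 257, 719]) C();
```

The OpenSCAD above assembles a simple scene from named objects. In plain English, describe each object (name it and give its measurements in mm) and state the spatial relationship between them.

A is a table: top 1560 mm (x) × 883 mm (y), 38 mm thick, upper face at z = 719 mm, on four round legs of 64 mm diameter, each leg's bounding box inset 41 mm from the nearest pair of top edges, running from z = 0 to the bottom of the top.

B is a fence section. Two 102×102 mm posts, 1162 mm tall, stand on the floor with a clear span of 1415 mm between their inner faces. Two horizontal rails of 102×81 mm section span the gap between the posts with their undersides at z = 286 mm and z = 966 mm, flush with the posts' −y face. 6 pickets, each 101 mm wide, 15 mm thick and 970 mm tall, are fixed to the +y face of the rails with their bottoms at z = 60 mm, evenly spaced across the span with equal gaps (rounded down to the nearest mm) at the −x end and between each pair — any rounding remainder accumulates at the +x end.

C is an open storage box with external size 248×369×250 mm and wall thickness 25 mm (the base is also 25 mm thick). The base covers the whole footprint; the four walls stand on the base, with the y-facing walls full-width and the x-facing walls fitting between their inner faces.

The fence section is on the floor beside the table on its +x side. The open box is on top of the table, centred.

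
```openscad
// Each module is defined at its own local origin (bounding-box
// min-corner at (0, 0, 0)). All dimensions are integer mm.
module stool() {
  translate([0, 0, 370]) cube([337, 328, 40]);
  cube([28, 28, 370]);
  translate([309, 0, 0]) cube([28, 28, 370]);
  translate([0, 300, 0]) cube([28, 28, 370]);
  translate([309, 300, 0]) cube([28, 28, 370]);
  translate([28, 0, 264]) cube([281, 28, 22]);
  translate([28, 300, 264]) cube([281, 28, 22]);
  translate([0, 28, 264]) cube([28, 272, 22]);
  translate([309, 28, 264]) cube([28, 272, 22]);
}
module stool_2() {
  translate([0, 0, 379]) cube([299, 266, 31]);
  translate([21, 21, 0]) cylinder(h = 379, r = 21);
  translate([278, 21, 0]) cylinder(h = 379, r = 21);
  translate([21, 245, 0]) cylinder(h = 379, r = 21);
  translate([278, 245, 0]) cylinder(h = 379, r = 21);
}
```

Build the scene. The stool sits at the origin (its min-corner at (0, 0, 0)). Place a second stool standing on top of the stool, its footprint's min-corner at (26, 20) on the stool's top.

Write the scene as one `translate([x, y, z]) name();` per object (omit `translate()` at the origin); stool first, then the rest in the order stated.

stool();
translate([26, 20, 410]) stool_2();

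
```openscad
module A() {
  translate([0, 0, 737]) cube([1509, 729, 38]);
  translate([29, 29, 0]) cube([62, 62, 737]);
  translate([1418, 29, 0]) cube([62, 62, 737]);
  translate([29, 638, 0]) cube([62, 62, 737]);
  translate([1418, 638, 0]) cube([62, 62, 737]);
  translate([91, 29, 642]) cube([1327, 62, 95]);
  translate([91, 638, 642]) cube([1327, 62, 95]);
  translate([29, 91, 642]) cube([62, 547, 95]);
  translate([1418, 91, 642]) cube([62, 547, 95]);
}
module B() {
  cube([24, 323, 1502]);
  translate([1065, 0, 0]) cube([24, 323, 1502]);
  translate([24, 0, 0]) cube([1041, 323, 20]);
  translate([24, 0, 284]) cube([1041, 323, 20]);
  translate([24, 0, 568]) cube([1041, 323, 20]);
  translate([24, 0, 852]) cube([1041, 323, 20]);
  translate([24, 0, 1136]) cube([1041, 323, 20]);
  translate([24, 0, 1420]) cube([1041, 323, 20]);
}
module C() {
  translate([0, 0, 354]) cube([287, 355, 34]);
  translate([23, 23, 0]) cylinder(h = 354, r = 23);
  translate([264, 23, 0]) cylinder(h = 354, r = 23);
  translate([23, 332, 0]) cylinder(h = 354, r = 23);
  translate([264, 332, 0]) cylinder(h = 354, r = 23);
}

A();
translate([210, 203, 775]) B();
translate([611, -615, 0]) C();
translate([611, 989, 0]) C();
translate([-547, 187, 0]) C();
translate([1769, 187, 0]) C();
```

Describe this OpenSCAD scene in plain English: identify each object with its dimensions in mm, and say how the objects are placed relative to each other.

A is a table with a 1509×729 mm rectangular top, 38 mm thick, top surface at z = 775 mm, supported by four 62×62 mm square legs, each inset 29 mm from the nearest pair of top edges, running from the floor. Four apron rails, 62 mm thick and 95 mm tall, run between adjacent legs with their top edges flush with the underside of the top and their outer faces flush with the legs' outer faces.

B is a bookshelf 1089 mm wide overall, 323 mm deep and 1502 mm tall. The two sides are 24 mm thick vertical panels. 6 horizontal shelves of 20 mm thickness span between the inner faces of the sides; the lowest shelf sits on the floor and shelves are stacked with a clear vertical gap of 264 mm between each pair.

C is a simple wooden stool: a rectangular seat 287 mm (x) by 355 mm (y), 34 mm thick, top face at z = 388 mm, on four round legs, each 46 mm in diameter. The legs rest on z = 0, each leg's axis is inset half a diameter from the nearest pair of seat edges (so the leg's bounding box is flush with the corner).

The bookshelf is on top of the table, centred. Four stools sit around the table at the −y, +y, −x, +x sides.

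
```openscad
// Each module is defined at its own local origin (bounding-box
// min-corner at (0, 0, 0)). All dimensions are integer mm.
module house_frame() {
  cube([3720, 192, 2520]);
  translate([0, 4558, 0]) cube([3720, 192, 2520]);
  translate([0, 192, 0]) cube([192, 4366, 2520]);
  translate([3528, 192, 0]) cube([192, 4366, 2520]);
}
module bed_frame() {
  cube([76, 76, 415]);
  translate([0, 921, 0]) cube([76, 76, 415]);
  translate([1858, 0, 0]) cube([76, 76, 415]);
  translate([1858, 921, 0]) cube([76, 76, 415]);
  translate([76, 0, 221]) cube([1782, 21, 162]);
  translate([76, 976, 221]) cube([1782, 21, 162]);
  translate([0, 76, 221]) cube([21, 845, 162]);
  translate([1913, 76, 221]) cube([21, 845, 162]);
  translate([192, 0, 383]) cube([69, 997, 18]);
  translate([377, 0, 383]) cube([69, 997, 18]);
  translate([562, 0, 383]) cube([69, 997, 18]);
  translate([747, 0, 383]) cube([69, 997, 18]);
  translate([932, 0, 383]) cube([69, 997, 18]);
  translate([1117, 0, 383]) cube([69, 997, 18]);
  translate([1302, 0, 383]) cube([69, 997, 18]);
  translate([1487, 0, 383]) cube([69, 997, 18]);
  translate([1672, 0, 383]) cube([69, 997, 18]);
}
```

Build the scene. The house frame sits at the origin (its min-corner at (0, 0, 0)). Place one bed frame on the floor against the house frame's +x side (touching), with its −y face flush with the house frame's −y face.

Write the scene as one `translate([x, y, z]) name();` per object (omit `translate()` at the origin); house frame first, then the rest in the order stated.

house_frame();
translate([3720, 0, 0]) bed_frame();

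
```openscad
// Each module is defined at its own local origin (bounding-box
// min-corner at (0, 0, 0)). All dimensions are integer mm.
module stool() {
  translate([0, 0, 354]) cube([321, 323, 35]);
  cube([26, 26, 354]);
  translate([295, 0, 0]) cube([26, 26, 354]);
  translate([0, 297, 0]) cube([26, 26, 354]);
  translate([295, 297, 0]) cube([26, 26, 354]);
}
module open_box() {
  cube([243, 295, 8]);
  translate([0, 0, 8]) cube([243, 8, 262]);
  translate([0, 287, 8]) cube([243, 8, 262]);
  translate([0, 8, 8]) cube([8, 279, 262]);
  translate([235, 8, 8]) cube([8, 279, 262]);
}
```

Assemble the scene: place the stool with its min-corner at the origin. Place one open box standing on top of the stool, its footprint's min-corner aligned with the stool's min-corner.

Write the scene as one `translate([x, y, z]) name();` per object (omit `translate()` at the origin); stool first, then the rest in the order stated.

stool();
translate([0, 0, 389]) open_box();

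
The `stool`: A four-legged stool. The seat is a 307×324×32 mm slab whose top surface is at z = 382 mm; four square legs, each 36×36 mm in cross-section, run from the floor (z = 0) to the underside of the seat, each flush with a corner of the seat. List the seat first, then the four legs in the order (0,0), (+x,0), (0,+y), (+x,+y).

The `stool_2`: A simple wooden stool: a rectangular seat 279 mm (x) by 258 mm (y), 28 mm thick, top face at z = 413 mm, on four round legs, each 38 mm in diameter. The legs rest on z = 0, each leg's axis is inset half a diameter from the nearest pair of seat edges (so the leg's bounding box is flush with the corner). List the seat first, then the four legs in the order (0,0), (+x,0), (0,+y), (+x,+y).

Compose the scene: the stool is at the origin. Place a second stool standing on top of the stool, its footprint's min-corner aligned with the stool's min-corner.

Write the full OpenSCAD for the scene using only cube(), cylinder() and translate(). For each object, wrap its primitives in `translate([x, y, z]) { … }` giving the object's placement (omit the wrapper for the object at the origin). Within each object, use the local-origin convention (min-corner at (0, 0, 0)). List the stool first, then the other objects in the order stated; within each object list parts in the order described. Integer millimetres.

translate([0, 0, 350]) cube([307, 324, 32]);
cube([36, 36, 350]);
translate([271, 0, 0]) cube([36, 36, 350]);
translate([0, 288, 0]) cube([36, 36, 350]);
translate([271, 288, 0]) cube([36, 36, 350]);
translate([0, 0, 382]) {
  translate([0, 0, 385]) cube([279, 258, 28]);
  translate([19, 19, 0]) cylinder(h = 385, r = 19);
  translate([260, 19, 0]) cylinder(h = 385, r = 19);
  translate([19, 239, 0]) cylinder(h = 385, r = 19);
  translate([260, 239, 0]) cylinder(h = 385, r = 19);
}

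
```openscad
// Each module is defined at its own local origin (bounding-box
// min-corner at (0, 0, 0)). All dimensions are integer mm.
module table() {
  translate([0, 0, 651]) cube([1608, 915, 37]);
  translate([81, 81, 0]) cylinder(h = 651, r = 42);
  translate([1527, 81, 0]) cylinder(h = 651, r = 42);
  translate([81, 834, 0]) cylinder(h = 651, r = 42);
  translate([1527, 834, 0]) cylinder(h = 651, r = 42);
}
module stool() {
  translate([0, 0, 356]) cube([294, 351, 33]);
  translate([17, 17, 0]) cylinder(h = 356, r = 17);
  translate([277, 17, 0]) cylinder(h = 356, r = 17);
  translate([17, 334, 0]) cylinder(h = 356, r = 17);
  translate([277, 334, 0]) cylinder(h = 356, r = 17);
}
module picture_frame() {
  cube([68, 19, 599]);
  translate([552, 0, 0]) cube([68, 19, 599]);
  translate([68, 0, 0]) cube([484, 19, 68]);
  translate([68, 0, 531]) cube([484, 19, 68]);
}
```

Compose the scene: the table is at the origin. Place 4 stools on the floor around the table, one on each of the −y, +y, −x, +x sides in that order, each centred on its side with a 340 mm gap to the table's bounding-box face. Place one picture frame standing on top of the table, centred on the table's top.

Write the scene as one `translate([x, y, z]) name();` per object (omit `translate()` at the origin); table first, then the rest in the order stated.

table();
translate([657, -691, 0]) stool();
translate([657, 1255, 0]) stool();
translate([-634, 282, 0]) stool();
translate([1948, 282, 0]) stool();
translate([494, 448, 688]) picture_frame();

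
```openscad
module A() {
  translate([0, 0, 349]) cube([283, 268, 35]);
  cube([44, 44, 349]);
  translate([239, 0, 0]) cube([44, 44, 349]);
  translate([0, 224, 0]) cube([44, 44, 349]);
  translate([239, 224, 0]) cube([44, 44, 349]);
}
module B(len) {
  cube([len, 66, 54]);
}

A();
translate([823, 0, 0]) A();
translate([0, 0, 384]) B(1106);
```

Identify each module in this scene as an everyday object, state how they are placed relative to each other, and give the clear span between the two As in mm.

Second stool starts at x = 823; first ends at x = 283; clear span = 823 − 283 = 540 mm.

A is a stool. B is a beam. A beam spans the tops of two stools. The clear span between the two stools is 540 mm.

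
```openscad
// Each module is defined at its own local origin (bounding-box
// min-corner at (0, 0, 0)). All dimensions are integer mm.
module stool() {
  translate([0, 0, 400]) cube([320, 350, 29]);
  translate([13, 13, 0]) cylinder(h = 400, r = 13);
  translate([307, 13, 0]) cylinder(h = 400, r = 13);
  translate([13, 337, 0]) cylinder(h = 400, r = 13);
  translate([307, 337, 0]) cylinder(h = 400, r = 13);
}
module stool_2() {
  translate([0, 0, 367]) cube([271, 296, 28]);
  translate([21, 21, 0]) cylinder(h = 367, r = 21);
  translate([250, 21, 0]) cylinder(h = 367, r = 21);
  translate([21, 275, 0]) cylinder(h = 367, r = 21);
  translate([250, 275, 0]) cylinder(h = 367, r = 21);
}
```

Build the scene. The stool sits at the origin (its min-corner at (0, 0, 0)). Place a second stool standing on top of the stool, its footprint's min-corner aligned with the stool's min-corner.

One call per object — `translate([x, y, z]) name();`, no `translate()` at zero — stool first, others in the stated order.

stool();
translate([0, 0, 429]) stool_2();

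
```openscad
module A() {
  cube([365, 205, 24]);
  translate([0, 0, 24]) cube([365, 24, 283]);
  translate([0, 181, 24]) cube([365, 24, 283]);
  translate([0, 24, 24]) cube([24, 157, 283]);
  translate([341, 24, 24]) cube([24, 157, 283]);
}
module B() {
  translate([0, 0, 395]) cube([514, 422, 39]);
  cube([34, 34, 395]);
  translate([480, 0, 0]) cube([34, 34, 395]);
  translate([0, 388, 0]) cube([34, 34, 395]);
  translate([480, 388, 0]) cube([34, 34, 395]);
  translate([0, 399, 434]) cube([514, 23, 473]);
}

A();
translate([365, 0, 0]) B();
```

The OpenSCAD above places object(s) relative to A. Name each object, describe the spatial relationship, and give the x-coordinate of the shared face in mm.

A is an open box. B is a chair. The chair is against the open box's +x side, with their −y faces flush. The x-coordinate of the shared face is 365 mm.

The open box's +x face and the chair's −x face are both at x = 365 mm.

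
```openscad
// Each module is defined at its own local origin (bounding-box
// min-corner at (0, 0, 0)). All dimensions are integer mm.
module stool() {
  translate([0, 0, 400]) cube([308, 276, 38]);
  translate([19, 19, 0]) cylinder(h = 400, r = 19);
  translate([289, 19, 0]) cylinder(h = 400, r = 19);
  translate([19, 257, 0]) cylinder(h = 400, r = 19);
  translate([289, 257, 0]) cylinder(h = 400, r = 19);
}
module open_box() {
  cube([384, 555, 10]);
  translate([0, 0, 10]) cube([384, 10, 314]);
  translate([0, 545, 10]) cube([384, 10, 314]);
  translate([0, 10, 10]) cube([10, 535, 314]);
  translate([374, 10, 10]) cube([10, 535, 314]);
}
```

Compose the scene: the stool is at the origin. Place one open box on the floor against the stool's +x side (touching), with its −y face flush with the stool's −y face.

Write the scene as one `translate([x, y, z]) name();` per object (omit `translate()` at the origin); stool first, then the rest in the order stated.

stool();
translate([308, 0, 0]) open_box();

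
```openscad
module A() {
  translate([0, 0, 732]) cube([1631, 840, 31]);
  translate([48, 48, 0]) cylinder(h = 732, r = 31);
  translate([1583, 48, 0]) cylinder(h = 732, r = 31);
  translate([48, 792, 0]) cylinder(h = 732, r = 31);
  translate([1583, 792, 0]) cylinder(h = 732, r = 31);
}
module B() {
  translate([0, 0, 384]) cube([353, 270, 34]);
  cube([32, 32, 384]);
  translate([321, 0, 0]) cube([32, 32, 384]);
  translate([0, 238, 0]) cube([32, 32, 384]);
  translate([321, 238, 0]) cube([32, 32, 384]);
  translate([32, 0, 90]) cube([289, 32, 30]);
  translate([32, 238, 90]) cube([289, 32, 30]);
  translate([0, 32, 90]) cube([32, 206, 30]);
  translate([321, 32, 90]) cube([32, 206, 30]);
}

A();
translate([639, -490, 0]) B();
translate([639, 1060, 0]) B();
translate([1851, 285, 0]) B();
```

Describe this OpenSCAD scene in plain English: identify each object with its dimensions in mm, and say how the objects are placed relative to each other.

A is a rectangular dining table. The top is 1631×840×31 mm with its upper surface at z = 763 mm. It stands on four round legs of 62 mm diameter, each leg's bounding box inset 17 mm from the nearest pair of top edges, running from the floor to the underside of the top.

B is a four-legged stool. The seat is 353×270 mm, 34 mm thick, top at z = 418 mm. It stands on four square legs, each 32×32 mm in cross-section, from z = 0 to the seat underside, each flush with a corner of the seat. Four stretchers, 32 mm wide and 30 mm tall, connect adjacent legs with their undersides at z = 90 mm, each running between the inner faces of the legs it joins and aligned with the legs' outer faces on the other axis.

Three stools sit around the table at the −y, +y, +x sides.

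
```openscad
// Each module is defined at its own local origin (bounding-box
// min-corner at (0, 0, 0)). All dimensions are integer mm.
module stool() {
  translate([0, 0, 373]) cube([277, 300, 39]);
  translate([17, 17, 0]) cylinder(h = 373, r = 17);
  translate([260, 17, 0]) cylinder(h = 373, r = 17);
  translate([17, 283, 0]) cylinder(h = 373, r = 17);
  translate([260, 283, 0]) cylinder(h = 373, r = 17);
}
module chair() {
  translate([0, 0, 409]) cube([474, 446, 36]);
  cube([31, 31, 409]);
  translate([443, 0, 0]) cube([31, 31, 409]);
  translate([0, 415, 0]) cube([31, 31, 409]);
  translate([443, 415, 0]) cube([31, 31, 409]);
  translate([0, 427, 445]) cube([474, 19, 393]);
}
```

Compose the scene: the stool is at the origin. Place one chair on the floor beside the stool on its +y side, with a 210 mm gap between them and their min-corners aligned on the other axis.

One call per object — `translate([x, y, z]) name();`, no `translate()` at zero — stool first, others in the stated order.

stool();
translate([0, 510, 0]) chair();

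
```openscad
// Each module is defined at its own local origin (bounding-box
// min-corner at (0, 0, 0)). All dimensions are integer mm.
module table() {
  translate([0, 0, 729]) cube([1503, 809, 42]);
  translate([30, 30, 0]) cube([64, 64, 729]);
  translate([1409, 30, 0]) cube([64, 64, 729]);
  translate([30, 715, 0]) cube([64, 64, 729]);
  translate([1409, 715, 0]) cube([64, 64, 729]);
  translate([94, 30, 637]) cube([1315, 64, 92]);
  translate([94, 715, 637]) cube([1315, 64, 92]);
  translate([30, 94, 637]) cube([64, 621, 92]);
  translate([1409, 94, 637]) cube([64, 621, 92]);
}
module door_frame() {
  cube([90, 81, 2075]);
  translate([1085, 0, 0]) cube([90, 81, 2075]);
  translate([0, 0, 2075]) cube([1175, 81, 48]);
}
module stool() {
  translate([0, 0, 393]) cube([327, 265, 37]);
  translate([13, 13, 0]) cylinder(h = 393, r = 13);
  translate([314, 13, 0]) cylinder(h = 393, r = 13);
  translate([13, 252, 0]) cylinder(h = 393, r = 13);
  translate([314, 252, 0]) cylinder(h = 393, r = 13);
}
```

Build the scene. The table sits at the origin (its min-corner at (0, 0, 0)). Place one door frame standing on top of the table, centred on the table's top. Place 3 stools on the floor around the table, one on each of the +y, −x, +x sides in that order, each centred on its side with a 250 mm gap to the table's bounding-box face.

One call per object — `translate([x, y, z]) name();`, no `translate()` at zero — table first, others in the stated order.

table();
translate([164, 364, 771]) door_frame();
translate([588, 1059, 0]) stool();
translate([-577, 272, 0]) stool();
translate([1753, 272, 0]) stool();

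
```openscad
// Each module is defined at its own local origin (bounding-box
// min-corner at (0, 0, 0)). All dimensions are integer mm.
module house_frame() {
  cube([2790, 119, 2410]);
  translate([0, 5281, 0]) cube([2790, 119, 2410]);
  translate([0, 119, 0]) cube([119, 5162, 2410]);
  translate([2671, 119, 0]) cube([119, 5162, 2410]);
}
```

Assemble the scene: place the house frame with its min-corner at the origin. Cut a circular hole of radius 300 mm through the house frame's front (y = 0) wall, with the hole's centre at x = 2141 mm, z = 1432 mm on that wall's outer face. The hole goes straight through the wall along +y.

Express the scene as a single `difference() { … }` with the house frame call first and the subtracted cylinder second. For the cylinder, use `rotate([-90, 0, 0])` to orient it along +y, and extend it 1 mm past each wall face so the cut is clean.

difference() {
  house_frame();
  translate([2141, -1, 1432]) rotate([-90, 0, 0]) cylinder(h = 121, r = 300);
}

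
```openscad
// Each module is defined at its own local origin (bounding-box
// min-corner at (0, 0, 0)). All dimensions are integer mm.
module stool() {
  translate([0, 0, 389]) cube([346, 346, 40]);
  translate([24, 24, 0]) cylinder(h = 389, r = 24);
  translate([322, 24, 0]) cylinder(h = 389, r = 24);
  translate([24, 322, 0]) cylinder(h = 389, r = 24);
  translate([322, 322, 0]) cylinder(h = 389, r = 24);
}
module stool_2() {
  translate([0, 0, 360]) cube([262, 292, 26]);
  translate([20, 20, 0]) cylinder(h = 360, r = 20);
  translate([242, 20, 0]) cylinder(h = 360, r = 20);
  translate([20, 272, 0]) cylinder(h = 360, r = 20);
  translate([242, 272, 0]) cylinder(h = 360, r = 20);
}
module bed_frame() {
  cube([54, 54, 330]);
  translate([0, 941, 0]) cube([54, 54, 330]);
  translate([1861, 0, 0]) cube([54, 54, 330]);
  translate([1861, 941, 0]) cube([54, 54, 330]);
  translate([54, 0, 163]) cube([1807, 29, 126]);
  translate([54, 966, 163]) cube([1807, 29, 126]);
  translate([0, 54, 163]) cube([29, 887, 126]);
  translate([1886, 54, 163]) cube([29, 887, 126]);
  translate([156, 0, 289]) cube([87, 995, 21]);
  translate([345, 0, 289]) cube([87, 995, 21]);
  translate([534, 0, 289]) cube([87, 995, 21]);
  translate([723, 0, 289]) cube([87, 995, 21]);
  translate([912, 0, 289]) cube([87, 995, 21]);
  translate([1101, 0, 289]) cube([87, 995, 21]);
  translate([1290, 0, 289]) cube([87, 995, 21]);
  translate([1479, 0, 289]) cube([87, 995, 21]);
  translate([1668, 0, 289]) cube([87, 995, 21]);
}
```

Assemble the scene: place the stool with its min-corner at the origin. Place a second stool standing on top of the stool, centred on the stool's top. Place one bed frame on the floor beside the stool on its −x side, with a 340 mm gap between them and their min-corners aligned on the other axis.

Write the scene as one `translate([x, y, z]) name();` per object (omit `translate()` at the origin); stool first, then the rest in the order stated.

stool();
translate([42, 27, 429]) stool_2();
translate([-2255, 0, 0]) bed_frame();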